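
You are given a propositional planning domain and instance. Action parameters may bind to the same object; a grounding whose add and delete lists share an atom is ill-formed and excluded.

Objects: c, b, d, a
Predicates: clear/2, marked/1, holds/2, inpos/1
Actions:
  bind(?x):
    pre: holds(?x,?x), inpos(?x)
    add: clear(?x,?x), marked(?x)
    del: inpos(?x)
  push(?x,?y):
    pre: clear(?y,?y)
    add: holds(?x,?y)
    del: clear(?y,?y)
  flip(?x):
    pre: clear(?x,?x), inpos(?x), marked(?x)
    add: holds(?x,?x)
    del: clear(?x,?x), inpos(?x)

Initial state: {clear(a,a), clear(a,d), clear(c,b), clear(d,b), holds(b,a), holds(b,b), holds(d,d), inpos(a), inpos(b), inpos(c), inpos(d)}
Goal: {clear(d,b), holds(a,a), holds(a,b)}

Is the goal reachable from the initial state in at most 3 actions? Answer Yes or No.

Yes

1. bind(b)  →  {clear(a,a), clear(a,d), clear(b,b), clear(c,b), clear(d,b), holds(b,a), holds(b,b), holds(d,d), inpos(a), inpos(c), inpos(d), marked(b)}
2. push(a,b)  →  {clear(a,a), clear(a,d), clear(c,b), clear(d,b), holds(a,b), holds(b,a), holds(b,b), holds(d,d), inpos(a), inpos(c), inpos(d), marked(b)}
3. push(a,a)  →  {clear(a,d), clear(c,b), clear(d,b), holds(a,a), holds(a,b), holds(b,a), holds(b,b), holds(d,d), inpos(a), inpos(c), inpos(d), marked(b)}
optimal plan length = 3; 3 ≤ 3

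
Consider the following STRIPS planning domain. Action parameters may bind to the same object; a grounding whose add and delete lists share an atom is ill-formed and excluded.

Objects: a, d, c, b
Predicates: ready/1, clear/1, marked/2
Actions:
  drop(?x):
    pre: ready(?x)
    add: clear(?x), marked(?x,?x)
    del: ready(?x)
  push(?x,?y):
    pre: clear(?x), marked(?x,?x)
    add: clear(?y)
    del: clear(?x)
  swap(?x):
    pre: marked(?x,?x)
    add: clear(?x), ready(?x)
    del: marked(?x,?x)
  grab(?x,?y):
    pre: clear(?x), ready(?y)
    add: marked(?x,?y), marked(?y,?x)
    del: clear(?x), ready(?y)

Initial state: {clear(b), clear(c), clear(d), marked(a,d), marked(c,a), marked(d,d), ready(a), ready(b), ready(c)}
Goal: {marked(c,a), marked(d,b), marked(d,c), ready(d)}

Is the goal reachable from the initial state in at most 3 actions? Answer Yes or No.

1. grab(d,c)  →  {clear(b), clear(c), marked(a,d), marked(c,a), marked(c,d), marked(d,c), marked(d,d), ready(a), ready(b)}
2. swap(d)  →  {clear(b), clear(c), clear(d), marked(a,d), marked(c,a), marked(c,d), marked(d,c), ready(a), ready(b), ready(d)}
3. grab(d,b)  →  {clear(b), clear(c), marked(a,d), marked(b,d), marked(c,a), marked(c,d), marked(d,b), marked(d,c), ready(a), ready(d)}
optimal plan length = 3; 3 ≤ 3

Yes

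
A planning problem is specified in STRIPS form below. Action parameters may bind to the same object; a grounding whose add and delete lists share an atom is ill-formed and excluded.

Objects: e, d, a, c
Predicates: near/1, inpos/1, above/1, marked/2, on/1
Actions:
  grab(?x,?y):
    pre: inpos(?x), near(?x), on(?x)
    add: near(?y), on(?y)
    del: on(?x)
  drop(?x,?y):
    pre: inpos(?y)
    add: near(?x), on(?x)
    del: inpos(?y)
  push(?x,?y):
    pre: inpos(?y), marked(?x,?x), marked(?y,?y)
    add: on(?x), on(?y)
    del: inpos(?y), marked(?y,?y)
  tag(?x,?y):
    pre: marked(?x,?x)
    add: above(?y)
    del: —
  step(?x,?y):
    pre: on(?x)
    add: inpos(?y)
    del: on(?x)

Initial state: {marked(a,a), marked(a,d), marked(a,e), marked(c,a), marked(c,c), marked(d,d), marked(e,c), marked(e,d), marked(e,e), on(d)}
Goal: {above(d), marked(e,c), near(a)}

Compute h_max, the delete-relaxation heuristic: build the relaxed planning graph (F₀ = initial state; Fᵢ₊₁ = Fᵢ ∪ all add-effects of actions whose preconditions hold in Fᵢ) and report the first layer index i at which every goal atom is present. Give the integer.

2

F0 = init (10 atoms)
F1 = F0 ∪ {above(a), above(c), above(d), above(e), inpos(a), inpos(c), inpos(d), inpos(e)}  (18 atoms)
F2 = F1 ∪ {near(a), near(c), near(d), near(e), on(a), on(c), on(e)}  (25 atoms)
goal ⊆ F2  ⇒  h_max = 2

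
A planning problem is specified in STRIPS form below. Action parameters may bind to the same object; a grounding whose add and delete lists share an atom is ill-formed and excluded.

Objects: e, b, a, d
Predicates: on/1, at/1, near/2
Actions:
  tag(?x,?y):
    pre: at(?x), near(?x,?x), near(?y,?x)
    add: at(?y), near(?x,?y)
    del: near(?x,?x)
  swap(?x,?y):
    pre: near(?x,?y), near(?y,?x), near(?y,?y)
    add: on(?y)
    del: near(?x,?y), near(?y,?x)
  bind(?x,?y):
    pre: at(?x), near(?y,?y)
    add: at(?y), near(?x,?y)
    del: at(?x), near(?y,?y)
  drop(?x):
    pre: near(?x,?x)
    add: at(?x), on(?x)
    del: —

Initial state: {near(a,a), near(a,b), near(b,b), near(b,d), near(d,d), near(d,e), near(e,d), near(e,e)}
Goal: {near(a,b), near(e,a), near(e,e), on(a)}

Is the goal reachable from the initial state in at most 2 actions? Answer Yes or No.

1. drop(e)  →  {at(e), near(a,a), near(a,b), near(b,b), near(b,d), near(d,d), near(d,e), near(e,d), near(e,e), on(e)}
2. drop(a)  →  {at(a), at(e), near(a,a), near(a,b), near(b,b), near(b,d), near(d,d), near(d,e), near(e,d), near(e,e), on(a), on(e)}
3. bind(e,a)  →  {at(a), near(a,b), near(b,b), near(b,d), near(d,d), near(d,e), near(e,a), near(e,d), near(e,e), on(a), on(e)}
optimal plan length = 3; 3 > 2

No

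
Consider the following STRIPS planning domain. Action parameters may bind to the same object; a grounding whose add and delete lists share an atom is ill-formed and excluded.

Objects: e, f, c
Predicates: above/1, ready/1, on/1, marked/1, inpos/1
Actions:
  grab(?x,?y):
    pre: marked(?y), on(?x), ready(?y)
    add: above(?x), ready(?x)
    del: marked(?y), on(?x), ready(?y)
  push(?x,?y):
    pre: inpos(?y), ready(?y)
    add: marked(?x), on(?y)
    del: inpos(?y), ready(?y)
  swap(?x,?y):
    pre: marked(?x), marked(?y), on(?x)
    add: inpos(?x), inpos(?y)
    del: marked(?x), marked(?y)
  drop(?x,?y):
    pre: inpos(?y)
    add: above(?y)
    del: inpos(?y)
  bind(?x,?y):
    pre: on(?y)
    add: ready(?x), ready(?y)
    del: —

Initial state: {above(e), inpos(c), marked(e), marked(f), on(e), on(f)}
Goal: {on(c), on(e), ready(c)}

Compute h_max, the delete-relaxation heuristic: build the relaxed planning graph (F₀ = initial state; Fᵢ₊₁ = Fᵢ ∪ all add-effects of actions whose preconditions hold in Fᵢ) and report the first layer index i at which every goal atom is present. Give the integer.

2

F0 = init (6 atoms)
F1 = F0 ∪ {above(c), inpos(e), inpos(f), ready(c), ready(e), ready(f)}  (12 atoms)
F2 = F1 ∪ {above(f), marked(c), on(c)}  (15 atoms)
goal ⊆ F2  ⇒  h_max = 2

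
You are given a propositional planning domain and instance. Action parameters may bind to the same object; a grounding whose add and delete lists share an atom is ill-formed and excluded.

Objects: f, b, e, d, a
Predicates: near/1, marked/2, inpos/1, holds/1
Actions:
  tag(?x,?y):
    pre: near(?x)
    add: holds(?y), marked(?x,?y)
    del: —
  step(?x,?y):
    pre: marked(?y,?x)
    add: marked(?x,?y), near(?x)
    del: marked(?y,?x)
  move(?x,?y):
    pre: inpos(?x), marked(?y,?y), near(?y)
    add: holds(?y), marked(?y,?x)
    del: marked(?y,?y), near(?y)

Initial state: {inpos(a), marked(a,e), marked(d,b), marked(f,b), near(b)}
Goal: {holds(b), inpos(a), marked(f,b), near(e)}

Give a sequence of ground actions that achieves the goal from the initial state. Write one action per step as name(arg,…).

tag(b,b); step(e,a)

1. tag(b,b)  →  {holds(b), inpos(a), marked(a,e), marked(b,b), marked(d,b), marked(f,b), near(b)}
2. step(e,a)  →  {holds(b), inpos(a), marked(b,b), marked(d,b), marked(e,a), marked(f,b), near(b), near(e)}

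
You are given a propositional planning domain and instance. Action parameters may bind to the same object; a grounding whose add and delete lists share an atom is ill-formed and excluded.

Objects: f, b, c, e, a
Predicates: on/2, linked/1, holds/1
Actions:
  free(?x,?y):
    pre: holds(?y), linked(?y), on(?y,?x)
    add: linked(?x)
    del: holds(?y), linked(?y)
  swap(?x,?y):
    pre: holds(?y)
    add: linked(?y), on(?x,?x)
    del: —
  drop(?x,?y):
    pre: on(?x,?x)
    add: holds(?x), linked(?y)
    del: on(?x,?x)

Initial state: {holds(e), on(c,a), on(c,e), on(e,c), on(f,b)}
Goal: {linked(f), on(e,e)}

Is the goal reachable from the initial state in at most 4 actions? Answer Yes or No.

Yes

1. swap(f,e)  →  {holds(e), linked(e), on(c,a), on(c,e), on(e,c), on(f,b), on(f,f)}
2. swap(e,e)  →  {holds(e), linked(e), on(c,a), on(c,e), on(e,c), on(e,e), on(f,b), on(f,f)}
3. drop(f,f)  →  {holds(e), holds(f), linked(e), linked(f), on(c,a), on(c,e), on(e,c), on(e,e), on(f,b)}
optimal plan length = 3; 3 ≤ 4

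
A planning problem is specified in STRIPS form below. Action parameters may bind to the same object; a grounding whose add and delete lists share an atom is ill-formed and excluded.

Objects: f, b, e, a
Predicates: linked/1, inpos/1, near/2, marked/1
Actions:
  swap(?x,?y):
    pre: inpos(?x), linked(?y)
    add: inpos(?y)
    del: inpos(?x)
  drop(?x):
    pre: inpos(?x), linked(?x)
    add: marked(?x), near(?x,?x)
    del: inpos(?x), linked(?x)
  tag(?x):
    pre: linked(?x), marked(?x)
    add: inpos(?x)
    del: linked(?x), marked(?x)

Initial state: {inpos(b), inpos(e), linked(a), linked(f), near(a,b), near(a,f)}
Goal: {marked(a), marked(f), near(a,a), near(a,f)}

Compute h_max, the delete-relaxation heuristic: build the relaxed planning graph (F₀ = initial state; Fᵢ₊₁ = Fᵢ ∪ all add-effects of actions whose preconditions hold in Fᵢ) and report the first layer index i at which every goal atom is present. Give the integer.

2

F0 = init (6 atoms)
F1 = F0 ∪ {inpos(a), inpos(f)}  (8 atoms)
F2 = F1 ∪ {marked(a), marked(f), near(a,a), near(f,f)}  (12 atoms)
goal ⊆ F2  ⇒  h_max = 2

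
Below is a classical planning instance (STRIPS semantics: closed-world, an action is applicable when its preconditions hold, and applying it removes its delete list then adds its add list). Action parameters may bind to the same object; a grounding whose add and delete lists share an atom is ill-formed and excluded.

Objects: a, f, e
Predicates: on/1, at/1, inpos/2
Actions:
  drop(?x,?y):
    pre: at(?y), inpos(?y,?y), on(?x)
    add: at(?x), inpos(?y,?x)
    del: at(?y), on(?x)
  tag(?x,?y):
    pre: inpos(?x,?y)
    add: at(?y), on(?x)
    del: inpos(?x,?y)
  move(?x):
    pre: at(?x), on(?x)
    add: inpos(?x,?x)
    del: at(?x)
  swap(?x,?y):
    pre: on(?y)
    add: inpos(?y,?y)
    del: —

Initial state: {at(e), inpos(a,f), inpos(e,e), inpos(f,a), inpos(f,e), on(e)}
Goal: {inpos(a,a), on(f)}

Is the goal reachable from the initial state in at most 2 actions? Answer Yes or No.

1. tag(a,f)  →  {at(e), at(f), inpos(e,e), inpos(f,a), inpos(f,e), on(a), on(e)}
2. tag(f,a)  →  {at(a), at(e), at(f), inpos(e,e), inpos(f,e), on(a), on(e), on(f)}
3. move(a)  →  {at(e), at(f), inpos(a,a), inpos(e,e), inpos(f,e), on(a), on(e), on(f)}
optimal plan length = 3; 3 > 2

No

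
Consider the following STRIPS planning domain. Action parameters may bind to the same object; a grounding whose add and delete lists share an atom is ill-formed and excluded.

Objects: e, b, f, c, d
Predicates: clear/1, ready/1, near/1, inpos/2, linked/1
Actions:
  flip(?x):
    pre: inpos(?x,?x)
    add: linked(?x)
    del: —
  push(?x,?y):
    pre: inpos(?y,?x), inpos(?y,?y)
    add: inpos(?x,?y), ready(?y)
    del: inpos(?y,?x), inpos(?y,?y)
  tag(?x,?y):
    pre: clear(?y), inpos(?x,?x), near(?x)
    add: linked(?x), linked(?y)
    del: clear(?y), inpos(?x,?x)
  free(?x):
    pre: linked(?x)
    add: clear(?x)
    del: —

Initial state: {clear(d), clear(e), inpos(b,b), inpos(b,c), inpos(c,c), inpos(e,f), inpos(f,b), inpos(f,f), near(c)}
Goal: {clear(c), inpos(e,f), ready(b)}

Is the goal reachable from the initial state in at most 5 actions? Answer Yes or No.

1. flip(c)  →  {clear(d), clear(e), inpos(b,b), inpos(b,c), inpos(c,c), inpos(e,f), inpos(f,b), inpos(f,f), linked(c), near(c)}
2. push(c,b)  →  {clear(d), clear(e), inpos(c,b), inpos(c,c), inpos(e,f), inpos(f,b), inpos(f,f), linked(c), near(c), ready(b)}
3. free(c)  →  {clear(c), clear(d), clear(e), inpos(c,b), inpos(c,c), inpos(e,f), inpos(f,b), inpos(f,f), linked(c), near(c), ready(b)}
optimal plan length = 3; 3 ≤ 5

Yes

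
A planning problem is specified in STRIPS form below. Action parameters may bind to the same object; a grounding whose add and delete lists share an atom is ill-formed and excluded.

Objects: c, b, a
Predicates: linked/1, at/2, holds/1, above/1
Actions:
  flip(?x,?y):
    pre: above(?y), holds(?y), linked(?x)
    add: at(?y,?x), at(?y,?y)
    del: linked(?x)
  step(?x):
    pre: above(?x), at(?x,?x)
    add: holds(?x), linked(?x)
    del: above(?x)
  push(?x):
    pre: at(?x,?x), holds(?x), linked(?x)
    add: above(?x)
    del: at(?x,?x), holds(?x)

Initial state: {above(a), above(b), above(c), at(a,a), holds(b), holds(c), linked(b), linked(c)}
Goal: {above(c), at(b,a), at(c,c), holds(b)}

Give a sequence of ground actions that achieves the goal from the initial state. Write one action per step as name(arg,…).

1. flip(c,c)  →  {above(a), above(b), above(c), at(a,a), at(c,c), holds(b), holds(c), linked(b)}
2. step(a)  →  {above(b), above(c), at(a,a), at(c,c), holds(a), holds(b), holds(c), linked(a), linked(b)}
3. flip(a,b)  →  {above(b), above(c), at(a,a), at(b,a), at(b,b), at(c,c), holds(a), holds(b), holds(c), linked(b)}

flip(c,c); step(a); flip(a,b)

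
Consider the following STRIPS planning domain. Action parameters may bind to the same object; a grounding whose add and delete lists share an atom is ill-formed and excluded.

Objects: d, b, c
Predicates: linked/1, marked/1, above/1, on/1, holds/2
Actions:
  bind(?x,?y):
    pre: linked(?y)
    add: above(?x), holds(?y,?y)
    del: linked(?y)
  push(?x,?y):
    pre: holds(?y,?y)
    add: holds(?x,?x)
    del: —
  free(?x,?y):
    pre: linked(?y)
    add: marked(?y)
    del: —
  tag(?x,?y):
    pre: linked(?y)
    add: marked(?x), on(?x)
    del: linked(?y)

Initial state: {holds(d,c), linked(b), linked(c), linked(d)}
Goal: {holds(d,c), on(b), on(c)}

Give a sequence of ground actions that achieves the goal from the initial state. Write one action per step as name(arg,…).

1. tag(b,d)  →  {holds(d,c), linked(b), linked(c), marked(b), on(b)}
2. tag(c,b)  →  {holds(d,c), linked(c), marked(b), marked(c), on(b), on(c)}

tag(b,d); tag(c,b)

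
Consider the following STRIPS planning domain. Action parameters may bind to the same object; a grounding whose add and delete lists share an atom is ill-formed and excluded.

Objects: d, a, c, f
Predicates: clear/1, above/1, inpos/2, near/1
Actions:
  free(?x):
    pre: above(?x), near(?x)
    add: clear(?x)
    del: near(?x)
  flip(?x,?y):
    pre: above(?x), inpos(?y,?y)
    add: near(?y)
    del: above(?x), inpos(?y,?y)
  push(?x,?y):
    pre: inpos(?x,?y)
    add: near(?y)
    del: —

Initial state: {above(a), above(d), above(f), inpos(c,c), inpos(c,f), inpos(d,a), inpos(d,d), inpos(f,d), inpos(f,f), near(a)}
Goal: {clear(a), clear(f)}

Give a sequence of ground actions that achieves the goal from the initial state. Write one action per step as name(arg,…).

free(a); flip(d,f); free(f)

1. free(a)  →  {above(a), above(d), above(f), clear(a), inpos(c,c), inpos(c,f), inpos(d,a), inpos(d,d), inpos(f,d), inpos(f,f)}
2. flip(d,f)  →  {above(a), above(f), clear(a), inpos(c,c), inpos(c,f), inpos(d,a), inpos(d,d), inpos(f,d), near(f)}
3. free(f)  →  {above(a), above(f), clear(a), clear(f), inpos(c,c), inpos(c,f), inpos(d,a), inpos(d,d), inpos(f,d)}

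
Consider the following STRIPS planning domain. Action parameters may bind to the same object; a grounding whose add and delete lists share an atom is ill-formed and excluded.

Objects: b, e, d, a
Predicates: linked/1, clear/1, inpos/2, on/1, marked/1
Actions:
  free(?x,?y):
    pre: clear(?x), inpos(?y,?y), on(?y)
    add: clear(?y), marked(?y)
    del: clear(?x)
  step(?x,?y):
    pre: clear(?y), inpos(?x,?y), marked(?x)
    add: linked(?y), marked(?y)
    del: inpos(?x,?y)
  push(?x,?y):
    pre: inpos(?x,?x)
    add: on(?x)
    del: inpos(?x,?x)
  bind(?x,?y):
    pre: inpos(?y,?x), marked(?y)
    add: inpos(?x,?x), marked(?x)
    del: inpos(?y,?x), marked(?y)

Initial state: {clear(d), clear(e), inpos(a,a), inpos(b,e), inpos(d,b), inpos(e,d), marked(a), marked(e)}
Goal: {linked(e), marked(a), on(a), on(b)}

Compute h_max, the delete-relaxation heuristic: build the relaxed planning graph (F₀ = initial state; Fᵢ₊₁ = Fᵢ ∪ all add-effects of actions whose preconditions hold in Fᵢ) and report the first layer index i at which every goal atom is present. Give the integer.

3

F0 = init (8 atoms)
F1 = F0 ∪ {inpos(d,d), linked(d), marked(d), on(a)}  (12 atoms)
F2 = F1 ∪ {clear(a), inpos(b,b), marked(b), on(d)}  (16 atoms)
F3 = F2 ∪ {inpos(e,e), linked(a), linked(e), on(b)}  (20 atoms)
goal ⊆ F3  ⇒  h_max = 3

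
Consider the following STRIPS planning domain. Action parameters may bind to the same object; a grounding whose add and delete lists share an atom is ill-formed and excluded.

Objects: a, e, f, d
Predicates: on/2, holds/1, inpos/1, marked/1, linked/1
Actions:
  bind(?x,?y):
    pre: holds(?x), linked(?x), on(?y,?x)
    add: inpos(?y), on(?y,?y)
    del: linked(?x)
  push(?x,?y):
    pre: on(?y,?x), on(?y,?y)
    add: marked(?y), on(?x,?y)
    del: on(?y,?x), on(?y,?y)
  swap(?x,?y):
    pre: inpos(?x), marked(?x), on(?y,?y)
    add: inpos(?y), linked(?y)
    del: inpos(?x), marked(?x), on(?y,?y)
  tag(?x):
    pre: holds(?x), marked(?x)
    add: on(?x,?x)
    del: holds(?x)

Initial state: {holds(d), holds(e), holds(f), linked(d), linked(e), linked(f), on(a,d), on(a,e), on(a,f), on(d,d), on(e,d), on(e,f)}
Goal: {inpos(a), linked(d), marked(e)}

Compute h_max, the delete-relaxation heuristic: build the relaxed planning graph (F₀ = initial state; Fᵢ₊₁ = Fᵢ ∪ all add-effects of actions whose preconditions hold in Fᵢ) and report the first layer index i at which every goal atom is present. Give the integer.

F0 = init (12 atoms)
F1 = F0 ∪ {inpos(a), inpos(d), inpos(e), on(a,a), on(e,e)}  (17 atoms)
F2 = F1 ∪ {marked(a), marked(e), on(d,a), on(d,e), on(e,a), on(f,a), on(f,e)}  (24 atoms)
goal ⊆ F2  ⇒  h_max = 2

2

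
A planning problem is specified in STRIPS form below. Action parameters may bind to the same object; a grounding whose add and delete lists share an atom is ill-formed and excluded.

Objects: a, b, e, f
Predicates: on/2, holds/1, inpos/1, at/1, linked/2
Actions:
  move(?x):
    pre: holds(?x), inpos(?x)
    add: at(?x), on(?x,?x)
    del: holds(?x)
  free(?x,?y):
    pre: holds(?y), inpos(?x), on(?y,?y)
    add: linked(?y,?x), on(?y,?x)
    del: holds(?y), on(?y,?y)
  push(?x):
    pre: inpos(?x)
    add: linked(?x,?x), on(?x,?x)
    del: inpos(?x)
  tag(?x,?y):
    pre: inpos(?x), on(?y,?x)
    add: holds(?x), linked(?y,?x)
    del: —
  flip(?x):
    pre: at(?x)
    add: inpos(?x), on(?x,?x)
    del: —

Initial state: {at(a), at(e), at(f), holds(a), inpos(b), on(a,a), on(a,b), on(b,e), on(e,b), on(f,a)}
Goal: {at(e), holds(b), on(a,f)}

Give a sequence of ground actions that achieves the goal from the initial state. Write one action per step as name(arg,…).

1. tag(b,a)  →  {at(a), at(e), at(f), holds(a), holds(b), inpos(b), linked(a,b), on(a,a), on(a,b), on(b,e), on(e,b), on(f,a)}
2. flip(f)  →  {at(a), at(e), at(f), holds(a), holds(b), inpos(b), inpos(f), linked(a,b), on(a,a), on(a,b), on(b,e), on(e,b), on(f,a), on(f,f)}
3. free(f,a)  →  {at(a), at(e), at(f), holds(b), inpos(b), inpos(f), linked(a,b), linked(a,f), on(a,b), on(a,f), on(b,e), on(e,b), on(f,a), on(f,f)}

tag(b,a); flip(f); free(f,a)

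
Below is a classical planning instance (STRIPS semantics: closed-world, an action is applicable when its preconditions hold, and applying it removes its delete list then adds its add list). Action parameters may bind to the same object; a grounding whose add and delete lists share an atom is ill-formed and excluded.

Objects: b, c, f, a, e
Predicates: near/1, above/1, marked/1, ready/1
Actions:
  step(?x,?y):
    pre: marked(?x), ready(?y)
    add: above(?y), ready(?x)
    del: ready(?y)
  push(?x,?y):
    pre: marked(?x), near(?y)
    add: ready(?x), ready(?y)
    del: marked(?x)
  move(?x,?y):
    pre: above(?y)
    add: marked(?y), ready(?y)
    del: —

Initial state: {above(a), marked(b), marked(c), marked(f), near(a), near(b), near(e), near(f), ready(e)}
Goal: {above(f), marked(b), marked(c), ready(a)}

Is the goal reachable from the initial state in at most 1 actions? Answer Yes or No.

No

1. push(f,a)  →  {above(a), marked(b), marked(c), near(a), near(b), near(e), near(f), ready(a), ready(e), ready(f)}
2. step(b,f)  →  {above(a), above(f), marked(b), marked(c), near(a), near(b), near(e), near(f), ready(a), ready(b), ready(e)}
optimal plan length = 2; 2 > 1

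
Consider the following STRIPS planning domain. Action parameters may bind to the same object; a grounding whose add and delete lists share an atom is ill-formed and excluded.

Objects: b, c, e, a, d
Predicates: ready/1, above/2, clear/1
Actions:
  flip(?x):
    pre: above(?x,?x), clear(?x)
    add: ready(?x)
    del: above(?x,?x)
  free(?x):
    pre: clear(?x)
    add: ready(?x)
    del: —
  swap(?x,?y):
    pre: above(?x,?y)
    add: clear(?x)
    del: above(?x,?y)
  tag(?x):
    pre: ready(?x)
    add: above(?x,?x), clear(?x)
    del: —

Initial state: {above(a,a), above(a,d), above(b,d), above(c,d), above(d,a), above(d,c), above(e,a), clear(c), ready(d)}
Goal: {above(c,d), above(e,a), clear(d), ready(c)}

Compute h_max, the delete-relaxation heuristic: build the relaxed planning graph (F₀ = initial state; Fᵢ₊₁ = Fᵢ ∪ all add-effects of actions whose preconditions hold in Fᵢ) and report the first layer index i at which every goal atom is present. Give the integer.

F0 = init (9 atoms)
F1 = F0 ∪ {above(d,d), clear(a), clear(b), clear(d), clear(e), ready(c)}  (15 atoms)
goal ⊆ F1  ⇒  h_max = 1

1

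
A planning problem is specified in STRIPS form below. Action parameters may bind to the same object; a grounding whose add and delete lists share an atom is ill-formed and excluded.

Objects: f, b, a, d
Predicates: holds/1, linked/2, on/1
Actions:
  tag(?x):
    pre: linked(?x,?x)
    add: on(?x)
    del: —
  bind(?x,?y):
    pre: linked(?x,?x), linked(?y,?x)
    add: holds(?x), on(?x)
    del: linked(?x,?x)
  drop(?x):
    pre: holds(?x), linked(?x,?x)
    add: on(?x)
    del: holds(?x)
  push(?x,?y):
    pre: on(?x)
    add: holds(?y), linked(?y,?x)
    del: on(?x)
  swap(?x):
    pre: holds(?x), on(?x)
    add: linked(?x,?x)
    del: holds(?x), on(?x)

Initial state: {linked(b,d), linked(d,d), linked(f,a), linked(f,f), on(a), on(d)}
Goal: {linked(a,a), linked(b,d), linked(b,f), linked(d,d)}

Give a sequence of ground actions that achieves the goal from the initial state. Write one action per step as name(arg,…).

tag(f); push(f,b); push(a,a)

1. tag(f)  →  {linked(b,d), linked(d,d), linked(f,a), linked(f,f), on(a), on(d), on(f)}
2. push(f,b)  →  {holds(b), linked(b,d), linked(b,f), linked(d,d), linked(f,a), linked(f,f), on(a), on(d)}
3. push(a,a)  →  {holds(a), holds(b), linked(a,a), linked(b,d), linked(b,f), linked(d,d), linked(f,a), linked(f,f), on(d)}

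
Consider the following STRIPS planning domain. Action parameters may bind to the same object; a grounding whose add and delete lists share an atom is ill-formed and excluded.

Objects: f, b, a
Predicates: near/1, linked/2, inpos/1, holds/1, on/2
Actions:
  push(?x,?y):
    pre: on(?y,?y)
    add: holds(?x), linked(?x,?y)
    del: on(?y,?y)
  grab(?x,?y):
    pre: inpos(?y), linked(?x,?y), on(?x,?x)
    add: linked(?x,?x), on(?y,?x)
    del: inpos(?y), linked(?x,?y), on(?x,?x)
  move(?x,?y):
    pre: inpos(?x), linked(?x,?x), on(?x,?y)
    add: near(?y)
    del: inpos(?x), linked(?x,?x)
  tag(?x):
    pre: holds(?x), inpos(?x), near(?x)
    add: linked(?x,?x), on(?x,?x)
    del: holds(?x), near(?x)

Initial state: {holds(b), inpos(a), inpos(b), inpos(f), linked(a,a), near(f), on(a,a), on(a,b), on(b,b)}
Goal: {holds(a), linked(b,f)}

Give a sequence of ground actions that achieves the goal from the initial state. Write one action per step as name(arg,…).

1. push(f,b)  →  {holds(b), holds(f), inpos(a), inpos(b), inpos(f), linked(a,a), linked(f,b), near(f), on(a,a), on(a,b)}
2. push(a,a)  →  {holds(a), holds(b), holds(f), inpos(a), inpos(b), inpos(f), linked(a,a), linked(f,b), near(f), on(a,b)}
3. tag(f)  →  {holds(a), holds(b), inpos(a), inpos(b), inpos(f), linked(a,a), linked(f,b), linked(f,f), on(a,b), on(f,f)}
4. push(b,f)  →  {holds(a), holds(b), inpos(a), inpos(b), inpos(f), linked(a,a), linked(b,f), linked(f,b), linked(f,f), on(a,b)}

push(f,b); push(a,a); tag(f); push(b,f)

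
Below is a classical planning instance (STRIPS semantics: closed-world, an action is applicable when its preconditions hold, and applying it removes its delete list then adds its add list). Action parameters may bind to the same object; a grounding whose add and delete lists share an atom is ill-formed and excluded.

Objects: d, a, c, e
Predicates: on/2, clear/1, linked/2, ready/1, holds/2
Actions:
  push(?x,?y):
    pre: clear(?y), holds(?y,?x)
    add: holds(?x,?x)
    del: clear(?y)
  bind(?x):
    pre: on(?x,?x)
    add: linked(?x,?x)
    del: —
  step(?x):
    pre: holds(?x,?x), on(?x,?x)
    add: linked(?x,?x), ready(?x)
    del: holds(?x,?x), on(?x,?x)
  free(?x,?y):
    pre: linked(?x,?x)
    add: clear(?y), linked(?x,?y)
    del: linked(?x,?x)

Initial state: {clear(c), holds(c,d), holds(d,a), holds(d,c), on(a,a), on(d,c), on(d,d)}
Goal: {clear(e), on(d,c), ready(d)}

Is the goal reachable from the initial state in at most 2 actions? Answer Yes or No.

No

1. push(d,c)  →  {holds(c,d), holds(d,a), holds(d,c), holds(d,d), on(a,a), on(d,c), on(d,d)}
2. step(d)  →  {holds(c,d), holds(d,a), holds(d,c), linked(d,d), on(a,a), on(d,c), ready(d)}
3. free(d,e)  →  {clear(e), holds(c,d), holds(d,a), holds(d,c), linked(d,e), on(a,a), on(d,c), ready(d)}
optimal plan length = 3; 3 > 2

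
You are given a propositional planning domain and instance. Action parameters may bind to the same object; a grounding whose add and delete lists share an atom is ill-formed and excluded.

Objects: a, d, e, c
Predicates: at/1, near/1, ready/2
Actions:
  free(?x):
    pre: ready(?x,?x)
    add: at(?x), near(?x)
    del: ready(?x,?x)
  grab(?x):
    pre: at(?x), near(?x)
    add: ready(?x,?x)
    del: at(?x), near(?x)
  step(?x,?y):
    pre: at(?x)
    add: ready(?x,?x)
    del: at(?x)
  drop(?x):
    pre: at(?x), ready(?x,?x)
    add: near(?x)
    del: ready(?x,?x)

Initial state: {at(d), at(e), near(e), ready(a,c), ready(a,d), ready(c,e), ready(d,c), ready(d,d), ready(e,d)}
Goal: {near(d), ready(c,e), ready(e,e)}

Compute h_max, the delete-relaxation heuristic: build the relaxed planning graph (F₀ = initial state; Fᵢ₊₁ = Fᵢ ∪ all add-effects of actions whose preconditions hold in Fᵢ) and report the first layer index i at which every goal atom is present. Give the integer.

F0 = init (9 atoms)
F1 = F0 ∪ {near(d), ready(e,e)}  (11 atoms)
goal ⊆ F1  ⇒  h_max = 1

1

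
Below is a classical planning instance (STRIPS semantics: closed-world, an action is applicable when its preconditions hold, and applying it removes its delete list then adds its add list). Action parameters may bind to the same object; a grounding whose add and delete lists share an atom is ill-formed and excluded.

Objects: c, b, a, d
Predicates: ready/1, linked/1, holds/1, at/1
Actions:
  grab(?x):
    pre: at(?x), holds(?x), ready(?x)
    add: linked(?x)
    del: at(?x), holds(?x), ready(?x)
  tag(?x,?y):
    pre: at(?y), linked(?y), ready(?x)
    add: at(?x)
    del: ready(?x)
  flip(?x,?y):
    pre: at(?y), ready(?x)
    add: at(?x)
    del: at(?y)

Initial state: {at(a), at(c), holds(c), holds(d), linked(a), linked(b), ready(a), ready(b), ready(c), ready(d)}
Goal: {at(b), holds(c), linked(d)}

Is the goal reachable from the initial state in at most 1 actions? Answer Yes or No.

No

1. tag(b,a)  →  {at(a), at(b), at(c), holds(c), holds(d), linked(a), linked(b), ready(a), ready(c), ready(d)}
2. flip(d,c)  →  {at(a), at(b), at(d), holds(c), holds(d), linked(a), linked(b), ready(a), ready(c), ready(d)}
3. grab(d)  →  {at(a), at(b), holds(c), linked(a), linked(b), linked(d), ready(a), ready(c)}
optimal plan length = 3; 3 > 1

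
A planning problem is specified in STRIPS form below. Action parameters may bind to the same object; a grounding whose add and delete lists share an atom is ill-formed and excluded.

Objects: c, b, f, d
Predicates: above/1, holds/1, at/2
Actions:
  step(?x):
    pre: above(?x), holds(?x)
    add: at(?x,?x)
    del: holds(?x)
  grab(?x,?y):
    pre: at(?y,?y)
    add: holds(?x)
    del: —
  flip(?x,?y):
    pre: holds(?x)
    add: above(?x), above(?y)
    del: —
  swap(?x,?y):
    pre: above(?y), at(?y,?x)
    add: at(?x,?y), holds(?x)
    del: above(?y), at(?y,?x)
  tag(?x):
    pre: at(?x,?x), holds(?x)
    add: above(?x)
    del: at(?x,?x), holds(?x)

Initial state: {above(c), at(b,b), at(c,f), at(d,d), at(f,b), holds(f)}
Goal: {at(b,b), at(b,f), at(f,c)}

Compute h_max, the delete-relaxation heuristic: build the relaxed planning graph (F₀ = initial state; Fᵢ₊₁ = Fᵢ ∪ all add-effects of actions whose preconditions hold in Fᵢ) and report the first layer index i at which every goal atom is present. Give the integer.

2

F0 = init (6 atoms)
F1 = F0 ∪ {above(b), above(d), above(f), at(f,c), holds(b), holds(c), holds(d)}  (13 atoms)
F2 = F1 ∪ {at(b,f), at(c,c), at(f,f)}  (16 atoms)
goal ⊆ F2  ⇒  h_max = 2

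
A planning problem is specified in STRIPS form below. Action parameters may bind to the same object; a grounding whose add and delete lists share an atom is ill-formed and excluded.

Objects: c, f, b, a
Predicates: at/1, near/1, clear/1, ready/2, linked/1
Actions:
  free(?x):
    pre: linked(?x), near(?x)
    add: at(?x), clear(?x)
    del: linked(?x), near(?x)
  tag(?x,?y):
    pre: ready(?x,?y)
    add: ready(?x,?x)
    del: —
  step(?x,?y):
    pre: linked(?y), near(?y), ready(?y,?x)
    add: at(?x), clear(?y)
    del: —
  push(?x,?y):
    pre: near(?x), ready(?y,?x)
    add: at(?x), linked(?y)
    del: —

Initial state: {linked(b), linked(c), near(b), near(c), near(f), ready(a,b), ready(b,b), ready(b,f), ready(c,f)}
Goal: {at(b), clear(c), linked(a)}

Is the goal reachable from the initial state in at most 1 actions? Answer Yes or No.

1. free(c)  →  {at(c), clear(c), linked(b), near(b), near(f), ready(a,b), ready(b,b), ready(b,f), ready(c,f)}
2. push(b,a)  →  {at(b), at(c), clear(c), linked(a), linked(b), near(b), near(f), ready(a,b), ready(b,b), ready(b,f), ready(c,f)}
optimal plan length = 2; 2 > 1

No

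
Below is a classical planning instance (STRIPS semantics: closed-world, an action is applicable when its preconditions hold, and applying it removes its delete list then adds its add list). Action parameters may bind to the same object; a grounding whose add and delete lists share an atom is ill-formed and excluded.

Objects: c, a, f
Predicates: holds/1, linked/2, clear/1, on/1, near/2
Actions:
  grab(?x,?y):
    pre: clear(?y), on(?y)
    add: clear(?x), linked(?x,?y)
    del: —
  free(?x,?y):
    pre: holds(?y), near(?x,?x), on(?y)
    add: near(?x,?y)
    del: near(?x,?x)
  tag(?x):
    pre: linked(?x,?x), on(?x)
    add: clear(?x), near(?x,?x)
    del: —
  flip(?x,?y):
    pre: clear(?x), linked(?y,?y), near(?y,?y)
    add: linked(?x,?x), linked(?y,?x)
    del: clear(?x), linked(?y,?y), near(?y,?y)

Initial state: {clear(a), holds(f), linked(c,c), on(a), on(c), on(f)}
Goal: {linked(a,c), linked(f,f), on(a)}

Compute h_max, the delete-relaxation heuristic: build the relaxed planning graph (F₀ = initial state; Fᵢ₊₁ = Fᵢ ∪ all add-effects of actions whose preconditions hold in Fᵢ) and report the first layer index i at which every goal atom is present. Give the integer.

2

F0 = init (6 atoms)
F1 = F0 ∪ {clear(c), clear(f), linked(a,a), linked(c,a), linked(f,a), near(c,c)}  (12 atoms)
F2 = F1 ∪ {linked(a,c), linked(a,f), linked(c,f), linked(f,c), linked(f,f), near(a,a), near(c,f)}  (19 atoms)
goal ⊆ F2  ⇒  h_max = 2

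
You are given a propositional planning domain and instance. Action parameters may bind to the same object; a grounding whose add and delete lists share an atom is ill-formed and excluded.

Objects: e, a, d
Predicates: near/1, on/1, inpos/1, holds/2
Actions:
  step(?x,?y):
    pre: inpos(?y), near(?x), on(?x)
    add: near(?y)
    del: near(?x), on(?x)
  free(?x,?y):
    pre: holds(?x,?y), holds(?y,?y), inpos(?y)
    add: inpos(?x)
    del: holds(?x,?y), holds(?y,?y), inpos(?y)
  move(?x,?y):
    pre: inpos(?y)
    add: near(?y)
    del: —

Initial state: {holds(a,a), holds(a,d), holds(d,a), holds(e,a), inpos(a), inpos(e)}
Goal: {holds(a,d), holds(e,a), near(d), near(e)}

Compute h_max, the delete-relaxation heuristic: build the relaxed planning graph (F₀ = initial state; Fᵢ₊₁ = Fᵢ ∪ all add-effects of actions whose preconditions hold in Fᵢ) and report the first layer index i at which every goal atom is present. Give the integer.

F0 = init (6 atoms)
F1 = F0 ∪ {inpos(d), near(a), near(e)}  (9 atoms)
F2 = F1 ∪ {near(d)}  (10 atoms)
goal ⊆ F2  ⇒  h_max = 2

2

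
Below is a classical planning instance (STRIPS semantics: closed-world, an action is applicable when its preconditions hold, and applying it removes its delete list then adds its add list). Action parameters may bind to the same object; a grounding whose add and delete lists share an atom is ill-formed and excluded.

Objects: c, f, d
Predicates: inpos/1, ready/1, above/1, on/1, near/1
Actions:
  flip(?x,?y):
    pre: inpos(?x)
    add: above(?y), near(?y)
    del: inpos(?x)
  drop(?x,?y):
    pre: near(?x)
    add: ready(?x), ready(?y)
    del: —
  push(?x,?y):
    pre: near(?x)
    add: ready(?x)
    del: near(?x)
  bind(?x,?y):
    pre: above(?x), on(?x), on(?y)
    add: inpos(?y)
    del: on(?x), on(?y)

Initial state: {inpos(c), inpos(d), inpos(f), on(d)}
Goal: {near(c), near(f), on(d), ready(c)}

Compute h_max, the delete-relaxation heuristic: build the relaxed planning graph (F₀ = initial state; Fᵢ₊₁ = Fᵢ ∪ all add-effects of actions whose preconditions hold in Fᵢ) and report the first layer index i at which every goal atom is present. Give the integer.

2

F0 = init (4 atoms)
F1 = F0 ∪ {above(c), above(d), above(f), near(c), near(d), near(f)}  (10 atoms)
F2 = F1 ∪ {ready(c), ready(d), ready(f)}  (13 atoms)
goal ⊆ F2  ⇒  h_max = 2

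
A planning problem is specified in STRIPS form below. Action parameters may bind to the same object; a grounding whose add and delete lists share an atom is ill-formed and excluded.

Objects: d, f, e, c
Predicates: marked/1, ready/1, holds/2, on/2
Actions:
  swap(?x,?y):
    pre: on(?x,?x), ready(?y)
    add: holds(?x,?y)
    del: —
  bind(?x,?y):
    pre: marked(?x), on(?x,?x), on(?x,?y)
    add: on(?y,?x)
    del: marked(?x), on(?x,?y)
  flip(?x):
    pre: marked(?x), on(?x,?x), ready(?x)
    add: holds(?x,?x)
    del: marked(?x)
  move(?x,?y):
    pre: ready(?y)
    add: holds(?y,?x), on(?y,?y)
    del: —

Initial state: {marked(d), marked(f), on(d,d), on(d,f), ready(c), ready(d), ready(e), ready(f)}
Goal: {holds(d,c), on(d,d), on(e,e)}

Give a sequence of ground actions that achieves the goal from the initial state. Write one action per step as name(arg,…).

swap(d,c); move(d,e)

1. swap(d,c)  →  {holds(d,c), marked(d), marked(f), on(d,d), on(d,f), ready(c), ready(d), ready(e), ready(f)}
2. move(d,e)  →  {holds(d,c), holds(e,d), marked(d), marked(f), on(d,d), on(d,f), on(e,e), ready(c), ready(d), ready(e), ready(f)}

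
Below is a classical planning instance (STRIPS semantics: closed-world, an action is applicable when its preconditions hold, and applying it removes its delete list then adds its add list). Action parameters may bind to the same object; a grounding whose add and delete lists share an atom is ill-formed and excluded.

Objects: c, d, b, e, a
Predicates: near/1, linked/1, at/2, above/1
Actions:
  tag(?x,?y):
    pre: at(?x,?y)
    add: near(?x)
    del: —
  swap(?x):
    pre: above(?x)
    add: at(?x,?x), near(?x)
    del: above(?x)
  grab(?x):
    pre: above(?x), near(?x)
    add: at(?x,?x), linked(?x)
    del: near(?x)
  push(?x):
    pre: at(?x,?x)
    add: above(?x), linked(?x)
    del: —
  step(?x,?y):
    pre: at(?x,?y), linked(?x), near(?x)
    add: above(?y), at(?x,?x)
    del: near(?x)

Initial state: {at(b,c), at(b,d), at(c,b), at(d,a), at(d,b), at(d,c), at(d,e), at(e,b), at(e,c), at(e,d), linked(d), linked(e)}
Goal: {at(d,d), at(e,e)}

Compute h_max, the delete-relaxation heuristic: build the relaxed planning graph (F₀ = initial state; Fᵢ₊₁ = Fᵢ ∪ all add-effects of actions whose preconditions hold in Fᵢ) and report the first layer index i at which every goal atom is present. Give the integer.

F0 = init (12 atoms)
F1 = F0 ∪ {near(b), near(c), near(d), near(e)}  (16 atoms)
F2 = F1 ∪ {above(a), above(b), above(c), above(d), above(e), at(d,d), at(e,e)}  (23 atoms)
goal ⊆ F2  ⇒  h_max = 2

2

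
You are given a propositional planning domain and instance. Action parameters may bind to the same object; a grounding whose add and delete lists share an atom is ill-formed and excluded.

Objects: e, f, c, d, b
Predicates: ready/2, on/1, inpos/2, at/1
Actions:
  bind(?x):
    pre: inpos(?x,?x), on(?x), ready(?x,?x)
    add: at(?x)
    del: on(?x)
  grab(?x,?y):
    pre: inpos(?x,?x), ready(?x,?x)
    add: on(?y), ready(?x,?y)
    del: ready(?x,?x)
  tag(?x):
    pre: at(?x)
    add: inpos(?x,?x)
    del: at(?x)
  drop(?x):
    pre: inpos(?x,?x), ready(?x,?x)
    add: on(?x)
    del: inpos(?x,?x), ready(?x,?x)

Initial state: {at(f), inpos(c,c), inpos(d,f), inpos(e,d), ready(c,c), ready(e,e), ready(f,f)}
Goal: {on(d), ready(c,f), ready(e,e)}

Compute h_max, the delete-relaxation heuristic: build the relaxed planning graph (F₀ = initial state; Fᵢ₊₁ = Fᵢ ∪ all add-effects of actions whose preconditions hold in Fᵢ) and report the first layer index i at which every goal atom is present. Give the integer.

F0 = init (7 atoms)
F1 = F0 ∪ {inpos(f,f), on(b), on(c), on(d), on(e), on(f), ready(c,b), ready(c,d), ready(c,e), ready(c,f)}  (17 atoms)
goal ⊆ F1  ⇒  h_max = 1

1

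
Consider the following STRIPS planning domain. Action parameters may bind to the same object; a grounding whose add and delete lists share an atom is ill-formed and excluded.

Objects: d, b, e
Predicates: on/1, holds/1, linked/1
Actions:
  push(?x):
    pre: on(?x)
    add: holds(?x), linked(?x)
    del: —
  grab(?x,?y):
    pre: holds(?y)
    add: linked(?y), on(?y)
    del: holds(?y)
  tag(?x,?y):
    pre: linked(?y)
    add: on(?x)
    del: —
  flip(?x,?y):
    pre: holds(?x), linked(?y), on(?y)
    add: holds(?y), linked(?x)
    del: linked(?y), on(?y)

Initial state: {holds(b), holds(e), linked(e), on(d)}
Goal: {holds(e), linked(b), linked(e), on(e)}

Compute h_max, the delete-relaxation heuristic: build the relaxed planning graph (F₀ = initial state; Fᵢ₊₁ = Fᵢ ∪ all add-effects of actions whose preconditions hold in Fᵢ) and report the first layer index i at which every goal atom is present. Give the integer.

1

F0 = init (4 atoms)
F1 = F0 ∪ {holds(d), linked(b), linked(d), on(b), on(e)}  (9 atoms)
goal ⊆ F1  ⇒  h_max = 1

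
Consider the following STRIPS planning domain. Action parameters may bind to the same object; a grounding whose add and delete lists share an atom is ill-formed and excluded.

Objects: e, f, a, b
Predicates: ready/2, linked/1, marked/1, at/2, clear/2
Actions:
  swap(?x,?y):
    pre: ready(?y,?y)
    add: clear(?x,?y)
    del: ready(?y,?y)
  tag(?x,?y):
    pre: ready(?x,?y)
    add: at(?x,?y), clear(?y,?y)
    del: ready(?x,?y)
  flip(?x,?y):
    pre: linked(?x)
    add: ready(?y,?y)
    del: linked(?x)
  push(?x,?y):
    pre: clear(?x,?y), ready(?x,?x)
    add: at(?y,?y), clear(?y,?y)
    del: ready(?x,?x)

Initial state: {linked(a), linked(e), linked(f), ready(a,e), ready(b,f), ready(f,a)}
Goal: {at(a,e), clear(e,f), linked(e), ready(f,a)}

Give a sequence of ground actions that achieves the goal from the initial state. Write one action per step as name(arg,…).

tag(a,e); flip(f,f); swap(e,f)

1. tag(a,e)  →  {at(a,e), clear(e,e), linked(a), linked(e), linked(f), ready(b,f), ready(f,a)}
2. flip(f,f)  →  {at(a,e), clear(e,e), linked(a), linked(e), ready(b,f), ready(f,a), ready(f,f)}
3. swap(e,f)  →  {at(a,e), clear(e,e), clear(e,f), linked(a), linked(e), ready(b,f), ready(f,a)}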